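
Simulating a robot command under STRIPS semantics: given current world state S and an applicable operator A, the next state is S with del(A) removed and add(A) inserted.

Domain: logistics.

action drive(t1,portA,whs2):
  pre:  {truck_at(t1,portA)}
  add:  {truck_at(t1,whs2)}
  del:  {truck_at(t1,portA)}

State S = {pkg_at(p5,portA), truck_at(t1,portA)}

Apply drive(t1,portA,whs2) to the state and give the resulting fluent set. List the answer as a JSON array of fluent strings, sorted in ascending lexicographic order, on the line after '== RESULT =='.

Progress:
  pre ⊆ S: {truck_at(t1,portA)} ⊆ S  — applicable
  S \ del = {pkg_at(p5,portA)}
  ∪ add   = {pkg_at(p5,portA), truck_at(t1,whs2)}

== RESULT ==
["pkg_at(p5,portA)", "truck_at(t1,whs2)"]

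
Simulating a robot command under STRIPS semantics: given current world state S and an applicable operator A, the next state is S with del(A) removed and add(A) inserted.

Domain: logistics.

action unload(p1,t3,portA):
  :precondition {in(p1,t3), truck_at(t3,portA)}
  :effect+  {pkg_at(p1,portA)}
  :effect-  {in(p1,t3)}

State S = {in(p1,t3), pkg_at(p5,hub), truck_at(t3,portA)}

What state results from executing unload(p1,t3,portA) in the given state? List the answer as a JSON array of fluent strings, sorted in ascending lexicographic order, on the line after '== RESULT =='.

Progress:
  pre ⊆ S: {in(p1,t3), truck_at(t3,portA)} ⊆ S  — applicable
  S \ del = {pkg_at(p5,hub), truck_at(t3,portA)}
  ∪ add   = {pkg_at(p1,portA), pkg_at(p5,hub), truck_at(t3,portA)}

== RESULT ==
["pkg_at(p1,portA)", "pkg_at(p5,hub)", "truck_at(t3,portA)"]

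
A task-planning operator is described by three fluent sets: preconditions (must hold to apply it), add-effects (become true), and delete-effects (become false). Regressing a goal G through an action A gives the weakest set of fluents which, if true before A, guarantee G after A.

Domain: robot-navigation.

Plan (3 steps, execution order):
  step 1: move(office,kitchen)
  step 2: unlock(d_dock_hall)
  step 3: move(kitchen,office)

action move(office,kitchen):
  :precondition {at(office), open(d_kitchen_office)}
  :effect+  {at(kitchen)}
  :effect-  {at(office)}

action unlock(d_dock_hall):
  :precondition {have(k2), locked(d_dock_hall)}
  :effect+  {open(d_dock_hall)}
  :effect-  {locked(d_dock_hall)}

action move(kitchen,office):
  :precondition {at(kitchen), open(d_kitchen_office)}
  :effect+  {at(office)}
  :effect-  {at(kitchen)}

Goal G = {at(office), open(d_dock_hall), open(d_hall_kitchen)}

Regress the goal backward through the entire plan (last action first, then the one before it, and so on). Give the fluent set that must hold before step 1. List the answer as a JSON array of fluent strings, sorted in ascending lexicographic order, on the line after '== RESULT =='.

Work backward from the goal:
  through step 3 (move(kitchen,office)): drop {at(office)}, keep {open(d_dock_hall), open(d_hall_kitchen)}, require {at(kitchen), open(d_kitchen_office)}
    → {at(kitchen), open(d_dock_hall), open(d_hall_kitchen), open(d_kitchen_office)}
  through step 2 (unlock(d_dock_hall)): drop {open(d_dock_hall)}, keep {at(kitchen), open(d_hall_kitchen), open(d_kitchen_office)}, require {have(k2), locked(d_dock_hall)}
    → {at(kitchen), have(k2), locked(d_dock_hall), open(d_hall_kitchen), open(d_kitchen_office)}
  through step 1 (move(office,kitchen)): drop {at(kitchen)}, keep {have(k2), locked(d_dock_hall), open(d_hall_kitchen), open(d_kitchen_office)}, require {at(office), open(d_kitchen_office)}
    → {at(office), have(k2), locked(d_dock_hall), open(d_hall_kitchen), open(d_kitchen_office)}

== RESULT ==
["at(office)", "have(k2)", "locked(d_dock_hall)", "open(d_hall_kitchen)", "open(d_kitchen_office)"]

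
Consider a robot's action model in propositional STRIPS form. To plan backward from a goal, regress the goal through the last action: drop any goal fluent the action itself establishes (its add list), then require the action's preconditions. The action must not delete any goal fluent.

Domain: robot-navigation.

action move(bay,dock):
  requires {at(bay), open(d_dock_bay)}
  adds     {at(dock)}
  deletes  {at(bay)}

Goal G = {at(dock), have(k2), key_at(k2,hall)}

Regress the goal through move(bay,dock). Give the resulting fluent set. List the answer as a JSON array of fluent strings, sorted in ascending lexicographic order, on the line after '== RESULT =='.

Compute (G \ add) ∪ pre:
  G ∩ del = {}  (empty — regression defined)
  G \ add = {at(dock), have(k2), key_at(k2,hall)} \ {at(dock)} = {have(k2), key_at(k2,hall)}
  ∪ pre   = {have(k2), key_at(k2,hall)} ∪ {at(bay), open(d_dock_bay)}
          = {at(bay), have(k2), key_at(k2,hall), open(d_dock_bay)}

== RESULT ==
["at(bay)", "have(k2)", "key_at(k2,hall)", "open(d_dock_bay)"]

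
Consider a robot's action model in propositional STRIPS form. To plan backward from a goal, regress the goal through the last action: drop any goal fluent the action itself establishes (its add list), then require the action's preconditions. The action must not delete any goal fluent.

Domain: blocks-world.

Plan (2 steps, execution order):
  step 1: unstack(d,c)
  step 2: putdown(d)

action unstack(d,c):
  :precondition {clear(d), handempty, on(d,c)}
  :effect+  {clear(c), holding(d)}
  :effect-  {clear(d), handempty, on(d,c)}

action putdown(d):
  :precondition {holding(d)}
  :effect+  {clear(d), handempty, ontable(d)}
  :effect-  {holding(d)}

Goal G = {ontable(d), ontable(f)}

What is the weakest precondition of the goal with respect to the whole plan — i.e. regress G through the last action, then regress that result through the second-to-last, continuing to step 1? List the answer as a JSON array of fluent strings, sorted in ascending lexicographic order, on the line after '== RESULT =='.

Regress step by step:
  through step 2 (putdown(d)): drop {ontable(d)}, keep {ontable(f)}, require {holding(d)}
    → {holding(d), ontable(f)}
  through step 1 (unstack(d,c)): drop {holding(d)}, keep {ontable(f)}, require {clear(d), handempty, on(d,c)}
    → {clear(d), handempty, on(d,c), ontable(f)}

== RESULT ==
["clear(d)", "handempty", "on(d,c)", "ontable(f)"]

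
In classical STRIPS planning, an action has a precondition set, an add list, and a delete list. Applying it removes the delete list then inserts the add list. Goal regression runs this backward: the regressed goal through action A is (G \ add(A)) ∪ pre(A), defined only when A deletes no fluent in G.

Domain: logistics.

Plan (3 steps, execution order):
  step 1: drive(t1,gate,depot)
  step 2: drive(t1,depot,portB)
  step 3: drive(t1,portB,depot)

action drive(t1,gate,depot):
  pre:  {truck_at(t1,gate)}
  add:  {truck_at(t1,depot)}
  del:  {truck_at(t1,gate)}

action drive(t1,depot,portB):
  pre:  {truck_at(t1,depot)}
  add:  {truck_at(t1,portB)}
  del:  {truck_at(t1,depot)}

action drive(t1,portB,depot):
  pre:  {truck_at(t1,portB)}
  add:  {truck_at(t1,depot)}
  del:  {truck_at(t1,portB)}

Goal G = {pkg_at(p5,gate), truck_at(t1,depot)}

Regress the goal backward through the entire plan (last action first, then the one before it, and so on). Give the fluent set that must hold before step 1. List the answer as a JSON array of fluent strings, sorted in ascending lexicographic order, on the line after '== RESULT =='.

Work backward from the goal:
  through step 3 (drive(t1,portB,depot)): drop {truck_at(t1,depot)}, keep {pkg_at(p5,gate)}, require {truck_at(t1,portB)}
    → {pkg_at(p5,gate), truck_at(t1,portB)}
  through step 2 (drive(t1,depot,portB)): drop {truck_at(t1,portB)}, keep {pkg_at(p5,gate)}, require {truck_at(t1,depot)}
    → {pkg_at(p5,gate), truck_at(t1,depot)}
  through step 1 (drive(t1,gate,depot)): drop {truck_at(t1,depot)}, keep {pkg_at(p5,gate)}, require {truck_at(t1,gate)}
    → {pkg_at(p5,gate), truck_at(t1,gate)}

== RESULT ==
["pkg_at(p5,gate)", "truck_at(t1,gate)"]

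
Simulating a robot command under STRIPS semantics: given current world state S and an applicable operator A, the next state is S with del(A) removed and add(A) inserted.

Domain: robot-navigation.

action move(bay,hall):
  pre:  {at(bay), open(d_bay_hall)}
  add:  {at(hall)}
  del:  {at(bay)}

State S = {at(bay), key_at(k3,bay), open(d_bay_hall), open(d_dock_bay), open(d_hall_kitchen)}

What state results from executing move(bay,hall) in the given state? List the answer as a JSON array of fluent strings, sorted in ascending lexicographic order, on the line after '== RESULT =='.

Progress:
  pre ⊆ S: {at(bay), open(d_bay_hall)} ⊆ S  — applicable
  S \ del = {key_at(k3,bay), open(d_bay_hall), open(d_dock_bay), open(d_hall_kitchen)}
  ∪ add   = {at(hall), key_at(k3,bay), open(d_bay_hall), open(d_dock_bay), open(d_hall_kitchen)}

== RESULT ==
["at(hall)", "key_at(k3,bay)", "open(d_bay_hall)", "open(d_dock_bay)", "open(d_hall_kitchen)"]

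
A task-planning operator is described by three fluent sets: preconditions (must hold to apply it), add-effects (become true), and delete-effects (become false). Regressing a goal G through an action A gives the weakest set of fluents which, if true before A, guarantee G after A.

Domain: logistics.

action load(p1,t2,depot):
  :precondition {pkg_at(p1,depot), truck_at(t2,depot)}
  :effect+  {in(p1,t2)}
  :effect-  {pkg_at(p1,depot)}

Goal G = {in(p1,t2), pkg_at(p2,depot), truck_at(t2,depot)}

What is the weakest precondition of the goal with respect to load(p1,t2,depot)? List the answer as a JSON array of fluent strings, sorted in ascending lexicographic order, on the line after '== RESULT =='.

Compute (G \ add) ∪ pre:
  G ∩ del = {}  (empty — regression defined)
  G \ add = {in(p1,t2), pkg_at(p2,depot), truck_at(t2,depot)} \ {in(p1,t2)} = {pkg_at(p2,depot), truck_at(t2,depot)}
  ∪ pre   = {pkg_at(p2,depot), truck_at(t2,depot)} ∪ {pkg_at(p1,depot), truck_at(t2,depot)}
          = {pkg_at(p1,depot), pkg_at(p2,depot), truck_at(t2,depot)}

== RESULT ==
["pkg_at(p1,depot)", "pkg_at(p2,depot)", "truck_at(t2,depot)"]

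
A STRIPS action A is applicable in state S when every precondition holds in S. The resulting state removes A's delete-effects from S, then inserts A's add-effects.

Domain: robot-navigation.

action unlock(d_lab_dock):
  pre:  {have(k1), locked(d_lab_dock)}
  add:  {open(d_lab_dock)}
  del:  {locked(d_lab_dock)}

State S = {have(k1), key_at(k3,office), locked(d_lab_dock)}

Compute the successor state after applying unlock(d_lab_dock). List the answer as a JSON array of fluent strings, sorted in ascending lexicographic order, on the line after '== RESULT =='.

Compute (S \ del) ∪ add:
  pre ⊆ S: {have(k1), locked(d_lab_dock)} ⊆ S  — applicable
  S \ del = {have(k1), key_at(k3,office)}
  ∪ add   = {have(k1), key_at(k3,office), open(d_lab_dock)}

== RESULT ==
["have(k1)", "key_at(k3,office)", "open(d_lab_dock)"]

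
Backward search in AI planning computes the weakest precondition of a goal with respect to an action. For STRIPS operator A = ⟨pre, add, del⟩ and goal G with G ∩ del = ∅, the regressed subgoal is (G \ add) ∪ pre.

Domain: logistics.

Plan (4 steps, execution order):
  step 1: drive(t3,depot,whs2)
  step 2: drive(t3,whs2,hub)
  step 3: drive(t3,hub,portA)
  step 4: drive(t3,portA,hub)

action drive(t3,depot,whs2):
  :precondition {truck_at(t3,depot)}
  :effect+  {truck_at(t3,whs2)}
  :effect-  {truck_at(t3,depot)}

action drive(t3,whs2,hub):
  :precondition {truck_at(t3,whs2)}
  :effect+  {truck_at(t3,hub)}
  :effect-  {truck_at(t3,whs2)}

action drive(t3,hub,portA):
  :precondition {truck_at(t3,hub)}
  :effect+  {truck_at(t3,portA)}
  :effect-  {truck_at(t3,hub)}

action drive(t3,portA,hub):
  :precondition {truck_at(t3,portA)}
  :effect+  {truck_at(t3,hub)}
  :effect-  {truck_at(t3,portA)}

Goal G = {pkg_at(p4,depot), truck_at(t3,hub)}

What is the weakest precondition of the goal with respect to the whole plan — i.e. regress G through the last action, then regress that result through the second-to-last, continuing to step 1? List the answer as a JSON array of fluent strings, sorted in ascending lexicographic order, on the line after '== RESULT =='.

Regress step by step:
  through step 4 (drive(t3,portA,hub)): drop {truck_at(t3,hub)}, keep {pkg_at(p4,depot)}, require {truck_at(t3,portA)}
    → {pkg_at(p4,depot), truck_at(t3,portA)}
  through step 3 (drive(t3,hub,portA)): drop {truck_at(t3,portA)}, keep {pkg_at(p4,depot)}, require {truck_at(t3,hub)}
    → {pkg_at(p4,depot), truck_at(t3,hub)}
  through step 2 (drive(t3,whs2,hub)): drop {truck_at(t3,hub)}, keep {pkg_at(p4,depot)}, require {truck_at(t3,whs2)}
    → {pkg_at(p4,depot), truck_at(t3,whs2)}
  through step 1 (drive(t3,depot,whs2)): drop {truck_at(t3,whs2)}, keep {pkg_at(p4,depot)}, require {truck_at(t3,depot)}
    → {pkg_at(p4,depot), truck_at(t3,depot)}

== RESULT ==
["pkg_at(p4,depot)", "truck_at(t3,depot)"]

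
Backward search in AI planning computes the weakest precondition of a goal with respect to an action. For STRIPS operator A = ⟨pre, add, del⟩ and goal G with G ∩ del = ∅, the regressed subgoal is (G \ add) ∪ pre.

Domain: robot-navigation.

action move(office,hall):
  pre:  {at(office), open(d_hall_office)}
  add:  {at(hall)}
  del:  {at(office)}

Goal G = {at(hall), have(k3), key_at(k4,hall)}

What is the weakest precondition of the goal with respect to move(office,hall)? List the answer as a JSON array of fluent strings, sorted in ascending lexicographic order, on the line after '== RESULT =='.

Compute (G \ add) ∪ pre:
  G ∩ del = {}  (empty — regression defined)
  G \ add = {at(hall), have(k3), key_at(k4,hall)} \ {at(hall)} = {have(k3), key_at(k4,hall)}
  ∪ pre   = {have(k3), key_at(k4,hall)} ∪ {at(office), open(d_hall_office)}
          = {at(office), have(k3), key_at(k4,hall), open(d_hall_office)}

== RESULT ==
["at(office)", "have(k3)", "key_at(k4,hall)", "open(d_hall_office)"]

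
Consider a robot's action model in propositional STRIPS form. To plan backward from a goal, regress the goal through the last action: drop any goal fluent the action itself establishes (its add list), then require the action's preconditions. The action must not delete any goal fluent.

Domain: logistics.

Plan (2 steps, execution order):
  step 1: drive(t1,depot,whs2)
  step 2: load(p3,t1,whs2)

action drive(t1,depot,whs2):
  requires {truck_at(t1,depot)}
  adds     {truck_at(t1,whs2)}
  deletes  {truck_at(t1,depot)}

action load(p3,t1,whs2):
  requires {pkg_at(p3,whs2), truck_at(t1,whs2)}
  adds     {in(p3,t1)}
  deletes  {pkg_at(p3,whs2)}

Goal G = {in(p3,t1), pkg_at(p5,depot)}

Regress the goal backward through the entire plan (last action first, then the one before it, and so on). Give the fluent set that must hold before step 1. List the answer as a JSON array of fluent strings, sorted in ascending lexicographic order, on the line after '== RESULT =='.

Work backward from the goal:
  through step 2 (load(p3,t1,whs2)): drop {in(p3,t1)}, keep {pkg_at(p5,depot)}, require {pkg_at(p3,whs2), truck_at(t1,whs2)}
    → {pkg_at(p3,whs2), pkg_at(p5,depot), truck_at(t1,whs2)}
  through step 1 (drive(t1,depot,whs2)): drop {truck_at(t1,whs2)}, keep {pkg_at(p3,whs2), pkg_at(p5,depot)}, require {truck_at(t1,depot)}
    → {pkg_at(p3,whs2), pkg_at(p5,depot), truck_at(t1,depot)}

== RESULT ==
["pkg_at(p3,whs2)", "pkg_at(p5,depot)", "truck_at(t1,depot)"]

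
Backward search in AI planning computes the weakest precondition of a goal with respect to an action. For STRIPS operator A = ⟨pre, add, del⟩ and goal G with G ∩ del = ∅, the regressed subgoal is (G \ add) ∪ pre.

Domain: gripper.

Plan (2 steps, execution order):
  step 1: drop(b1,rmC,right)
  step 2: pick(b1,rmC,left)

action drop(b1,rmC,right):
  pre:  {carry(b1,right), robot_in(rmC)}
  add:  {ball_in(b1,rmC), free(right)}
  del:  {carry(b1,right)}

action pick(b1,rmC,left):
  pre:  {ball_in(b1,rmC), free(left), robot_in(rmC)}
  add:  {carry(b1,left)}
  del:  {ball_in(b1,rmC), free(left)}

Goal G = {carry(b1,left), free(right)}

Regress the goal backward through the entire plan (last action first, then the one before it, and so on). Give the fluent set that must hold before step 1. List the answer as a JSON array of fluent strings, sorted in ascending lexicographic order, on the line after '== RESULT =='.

Work backward from the goal:
  through step 2 (pick(b1,rmC,left)): drop {carry(b1,left)}, keep {free(right)}, require {ball_in(b1,rmC), free(left), robot_in(rmC)}
    → {ball_in(b1,rmC), free(left), free(right), robot_in(rmC)}
  through step 1 (drop(b1,rmC,right)): drop {ball_in(b1,rmC), free(right)}, keep {free(left), robot_in(rmC)}, require {carry(b1,right), robot_in(rmC)}
    → {carry(b1,right), free(left), robot_in(rmC)}

== RESULT ==
["carry(b1,right)", "free(left)", "robot_in(rmC)"]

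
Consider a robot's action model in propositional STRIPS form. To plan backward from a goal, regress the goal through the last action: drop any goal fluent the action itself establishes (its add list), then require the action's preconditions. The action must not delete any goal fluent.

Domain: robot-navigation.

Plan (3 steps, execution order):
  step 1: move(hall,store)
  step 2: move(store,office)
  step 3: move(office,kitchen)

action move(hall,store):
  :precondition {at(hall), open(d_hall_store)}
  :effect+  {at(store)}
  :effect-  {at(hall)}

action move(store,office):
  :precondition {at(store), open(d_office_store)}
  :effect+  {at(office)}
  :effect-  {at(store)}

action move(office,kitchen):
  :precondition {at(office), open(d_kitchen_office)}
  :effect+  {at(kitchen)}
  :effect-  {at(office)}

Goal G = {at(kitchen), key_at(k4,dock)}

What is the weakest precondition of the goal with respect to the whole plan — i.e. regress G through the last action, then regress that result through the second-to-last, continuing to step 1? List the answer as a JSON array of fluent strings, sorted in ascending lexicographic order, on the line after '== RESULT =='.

Regress step by step:
  through step 3 (move(office,kitchen)): drop {at(kitchen)}, keep {key_at(k4,dock)}, require {at(office), open(d_kitchen_office)}
    → {at(office), key_at(k4,dock), open(d_kitchen_office)}
  through step 2 (move(store,office)): drop {at(office)}, keep {key_at(k4,dock), open(d_kitchen_office)}, require {at(store), open(d_office_store)}
    → {at(store), key_at(k4,dock), open(d_kitchen_office), open(d_office_store)}
  through step 1 (move(hall,store)): drop {at(store)}, keep {key_at(k4,dock), open(d_kitchen_office), open(d_office_store)}, require {at(hall), open(d_hall_store)}
    → {at(hall), key_at(k4,dock), open(d_hall_store), open(d_kitchen_office), open(d_office_store)}

== RESULT ==
["at(hall)", "key_at(k4,dock)", "open(d_hall_store)", "open(d_kitchen_office)", "open(d_office_store)"]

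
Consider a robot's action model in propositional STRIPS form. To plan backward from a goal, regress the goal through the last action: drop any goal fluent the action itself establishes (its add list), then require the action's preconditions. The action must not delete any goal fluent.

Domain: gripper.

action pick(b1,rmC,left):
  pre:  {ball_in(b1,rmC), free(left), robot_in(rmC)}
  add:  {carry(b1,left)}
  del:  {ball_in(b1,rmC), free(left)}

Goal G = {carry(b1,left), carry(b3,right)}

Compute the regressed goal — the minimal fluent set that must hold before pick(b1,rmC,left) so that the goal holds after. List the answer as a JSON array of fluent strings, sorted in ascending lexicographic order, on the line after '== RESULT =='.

Regress:
  G ∩ del = {}  (empty — regression defined)
  G \ add = {carry(b1,left), carry(b3,right)} \ {carry(b1,left)} = {carry(b3,right)}
  ∪ pre   = {carry(b3,right)} ∪ {ball_in(b1,rmC), free(left), robot_in(rmC)}
          = {ball_in(b1,rmC), carry(b3,right), free(left), robot_in(rmC)}

== RESULT ==
["ball_in(b1,rmC)", "carry(b3,right)", "free(left)", "robot_in(rmC)"]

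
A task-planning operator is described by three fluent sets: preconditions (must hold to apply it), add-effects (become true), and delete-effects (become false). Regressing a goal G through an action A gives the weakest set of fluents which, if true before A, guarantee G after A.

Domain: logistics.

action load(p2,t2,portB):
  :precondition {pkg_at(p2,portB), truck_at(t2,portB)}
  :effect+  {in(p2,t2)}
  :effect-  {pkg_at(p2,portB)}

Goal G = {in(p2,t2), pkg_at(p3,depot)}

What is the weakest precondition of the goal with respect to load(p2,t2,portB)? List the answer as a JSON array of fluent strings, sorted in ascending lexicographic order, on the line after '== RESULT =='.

Regress:
  G ∩ del = {}  (empty — regression defined)
  G \ add = {in(p2,t2), pkg_at(p3,depot)} \ {in(p2,t2)} = {pkg_at(p3,depot)}
  ∪ pre   = {pkg_at(p3,depot)} ∪ {pkg_at(p2,portB), truck_at(t2,portB)}
          = {pkg_at(p2,portB), pkg_at(p3,depot), truck_at(t2,portB)}

== RESULT ==
["pkg_at(p2,portB)", "pkg_at(p3,depot)", "truck_at(t2,portB)"]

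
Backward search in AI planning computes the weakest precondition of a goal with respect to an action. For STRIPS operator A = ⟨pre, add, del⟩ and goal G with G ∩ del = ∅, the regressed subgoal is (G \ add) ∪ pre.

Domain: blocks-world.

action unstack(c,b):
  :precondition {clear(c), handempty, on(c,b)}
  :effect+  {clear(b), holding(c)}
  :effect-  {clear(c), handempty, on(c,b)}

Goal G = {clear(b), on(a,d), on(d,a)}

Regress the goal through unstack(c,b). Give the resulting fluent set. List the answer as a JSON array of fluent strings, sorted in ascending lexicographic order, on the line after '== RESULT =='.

Regress:
  G ∩ del = {}  (empty — regression defined)
  G \ add = {clear(b), on(a,d), on(d,a)} \ {clear(b), holding(c)} = {on(a,d), on(d,a)}
  ∪ pre   = {on(a,d), on(d,a)} ∪ {clear(c), handempty, on(c,b)}
          = {clear(c), handempty, on(a,d), on(c,b), on(d,a)}

== RESULT ==
["clear(c)", "handempty", "on(a,d)", "on(c,b)", "on(d,a)"]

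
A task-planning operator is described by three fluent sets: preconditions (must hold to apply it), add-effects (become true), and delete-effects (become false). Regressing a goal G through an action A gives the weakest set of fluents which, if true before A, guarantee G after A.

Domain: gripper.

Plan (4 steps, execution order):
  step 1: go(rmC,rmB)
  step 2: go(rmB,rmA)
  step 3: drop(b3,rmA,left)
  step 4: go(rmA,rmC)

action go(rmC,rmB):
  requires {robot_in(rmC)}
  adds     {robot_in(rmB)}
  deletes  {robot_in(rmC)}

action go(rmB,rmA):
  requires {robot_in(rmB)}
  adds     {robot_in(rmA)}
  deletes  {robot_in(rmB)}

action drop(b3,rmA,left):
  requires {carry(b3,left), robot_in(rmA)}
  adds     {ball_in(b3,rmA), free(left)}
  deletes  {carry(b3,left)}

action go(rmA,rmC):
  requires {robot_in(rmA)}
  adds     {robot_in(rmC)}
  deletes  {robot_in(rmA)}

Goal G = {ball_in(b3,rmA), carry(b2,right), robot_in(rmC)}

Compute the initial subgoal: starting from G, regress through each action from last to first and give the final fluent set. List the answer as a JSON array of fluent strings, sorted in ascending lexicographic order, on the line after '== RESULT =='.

Regress step by step:
  through step 4 (go(rmA,rmC)): drop {robot_in(rmC)}, keep {ball_in(b3,rmA), carry(b2,right)}, require {robot_in(rmA)}
    → {ball_in(b3,rmA), carry(b2,right), robot_in(rmA)}
  through step 3 (drop(b3,rmA,left)): drop {ball_in(b3,rmA)}, keep {carry(b2,right), robot_in(rmA)}, require {carry(b3,left), robot_in(rmA)}
    → {carry(b2,right), carry(b3,left), robot_in(rmA)}
  through step 2 (go(rmB,rmA)): drop {robot_in(rmA)}, keep {carry(b2,right), carry(b3,left)}, require {robot_in(rmB)}
    → {carry(b2,right), carry(b3,left), robot_in(rmB)}
  through step 1 (go(rmC,rmB)): drop {robot_in(rmB)}, keep {carry(b2,right), carry(b3,left)}, require {robot_in(rmC)}
    → {carry(b2,right), carry(b3,left), robot_in(rmC)}

== RESULT ==
["carry(b2,right)", "carry(b3,left)", "robot_in(rmC)"]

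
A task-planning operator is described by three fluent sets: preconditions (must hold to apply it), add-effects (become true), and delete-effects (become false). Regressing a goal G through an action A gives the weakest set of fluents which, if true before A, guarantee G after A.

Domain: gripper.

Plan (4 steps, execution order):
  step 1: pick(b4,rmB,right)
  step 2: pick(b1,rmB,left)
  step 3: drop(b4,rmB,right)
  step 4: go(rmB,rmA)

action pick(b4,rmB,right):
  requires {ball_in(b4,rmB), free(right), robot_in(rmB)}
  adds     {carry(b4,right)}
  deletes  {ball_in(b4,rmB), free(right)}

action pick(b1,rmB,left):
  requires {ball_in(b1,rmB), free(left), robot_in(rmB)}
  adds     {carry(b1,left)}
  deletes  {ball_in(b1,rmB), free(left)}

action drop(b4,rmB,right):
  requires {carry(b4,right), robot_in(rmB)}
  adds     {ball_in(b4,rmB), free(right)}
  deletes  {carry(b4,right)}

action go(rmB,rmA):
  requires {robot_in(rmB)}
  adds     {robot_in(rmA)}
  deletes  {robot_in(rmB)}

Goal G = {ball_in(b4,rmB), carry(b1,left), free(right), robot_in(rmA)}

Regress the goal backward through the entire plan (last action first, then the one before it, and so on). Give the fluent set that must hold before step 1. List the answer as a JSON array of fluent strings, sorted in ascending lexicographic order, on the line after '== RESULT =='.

Work backward from the goal:
  through step 4 (go(rmB,rmA)): drop {robot_in(rmA)}, keep {ball_in(b4,rmB), carry(b1,left), free(right)}, require {robot_in(rmB)}
    → {ball_in(b4,rmB), carry(b1,left), free(right), robot_in(rmB)}
  through step 3 (drop(b4,rmB,right)): drop {ball_in(b4,rmB), free(right)}, keep {carry(b1,left), robot_in(rmB)}, require {carry(b4,right), robot_in(rmB)}
    → {carry(b1,left), carry(b4,right), robot_in(rmB)}
  through step 2 (pick(b1,rmB,left)): drop {carry(b1,left)}, keep {carry(b4,right), robot_in(rmB)}, require {ball_in(b1,rmB), free(left), robot_in(rmB)}
    → {ball_in(b1,rmB), carry(b4,right), free(left), robot_in(rmB)}
  through step 1 (pick(b4,rmB,right)): drop {carry(b4,right)}, keep {ball_in(b1,rmB), free(left), robot_in(rmB)}, require {ball_in(b4,rmB), free(right), robot_in(rmB)}
    → {ball_in(b1,rmB), ball_in(b4,rmB), free(left), free(right), robot_in(rmB)}

== RESULT ==
["ball_in(b1,rmB)", "ball_in(b4,rmB)", "free(left)", "free(right)", "robot_in(rmB)"]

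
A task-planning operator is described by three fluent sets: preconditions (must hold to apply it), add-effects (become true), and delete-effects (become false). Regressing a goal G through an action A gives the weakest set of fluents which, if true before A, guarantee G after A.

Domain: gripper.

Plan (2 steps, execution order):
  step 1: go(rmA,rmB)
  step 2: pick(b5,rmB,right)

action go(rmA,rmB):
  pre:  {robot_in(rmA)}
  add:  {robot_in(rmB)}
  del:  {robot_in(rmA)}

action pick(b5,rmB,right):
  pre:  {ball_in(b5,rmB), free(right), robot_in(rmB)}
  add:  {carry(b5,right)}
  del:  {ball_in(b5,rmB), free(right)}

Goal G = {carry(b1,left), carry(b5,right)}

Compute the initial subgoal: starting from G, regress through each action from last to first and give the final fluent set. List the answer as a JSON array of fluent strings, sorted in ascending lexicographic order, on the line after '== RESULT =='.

Work backward from the goal:
  through step 2 (pick(b5,rmB,right)): drop {carry(b5,right)}, keep {carry(b1,left)}, require {ball_in(b5,rmB), free(right), robot_in(rmB)}
    → {ball_in(b5,rmB), carry(b1,left), free(right), robot_in(rmB)}
  through step 1 (go(rmA,rmB)): drop {robot_in(rmB)}, keep {ball_in(b5,rmB), carry(b1,left), free(right)}, require {robot_in(rmA)}
    → {ball_in(b5,rmB), carry(b1,left), free(right), robot_in(rmA)}

== RESULT ==
["ball_in(b5,rmB)", "carry(b1,left)", "free(right)", "robot_in(rmA)"]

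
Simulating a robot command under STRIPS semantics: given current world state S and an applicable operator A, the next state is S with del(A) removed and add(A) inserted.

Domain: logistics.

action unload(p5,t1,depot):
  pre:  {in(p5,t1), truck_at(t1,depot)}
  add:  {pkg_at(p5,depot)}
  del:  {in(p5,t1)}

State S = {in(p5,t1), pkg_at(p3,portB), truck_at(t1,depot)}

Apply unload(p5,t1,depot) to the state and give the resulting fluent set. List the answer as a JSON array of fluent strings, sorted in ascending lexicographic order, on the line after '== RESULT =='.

Compute (S \ del) ∪ add:
  pre ⊆ S: {in(p5,t1), truck_at(t1,depot)} ⊆ S  — applicable
  S \ del = {pkg_at(p3,portB), truck_at(t1,depot)}
  ∪ add   = {pkg_at(p3,portB), pkg_at(p5,depot), truck_at(t1,depot)}

== RESULT ==
["pkg_at(p3,portB)", "pkg_at(p5,depot)", "truck_at(t1,depot)"]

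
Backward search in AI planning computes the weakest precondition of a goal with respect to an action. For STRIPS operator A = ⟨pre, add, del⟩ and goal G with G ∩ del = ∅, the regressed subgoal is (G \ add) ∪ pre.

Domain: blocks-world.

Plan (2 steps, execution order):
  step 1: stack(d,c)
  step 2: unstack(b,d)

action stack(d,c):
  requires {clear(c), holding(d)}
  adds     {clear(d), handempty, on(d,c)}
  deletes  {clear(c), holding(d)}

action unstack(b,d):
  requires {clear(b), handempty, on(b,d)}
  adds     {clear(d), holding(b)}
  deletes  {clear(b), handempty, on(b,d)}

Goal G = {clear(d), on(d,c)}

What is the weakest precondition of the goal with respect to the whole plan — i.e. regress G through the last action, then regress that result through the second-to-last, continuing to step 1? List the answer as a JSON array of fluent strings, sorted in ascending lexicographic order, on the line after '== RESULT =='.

Work backward from the goal:
  through step 2 (unstack(b,d)): drop {clear(d)}, keep {on(d,c)}, require {clear(b), handempty, on(b,d)}
    → {clear(b), handempty, on(b,d), on(d,c)}
  through step 1 (stack(d,c)): drop {handempty, on(d,c)}, keep {clear(b), on(b,d)}, require {clear(c), holding(d)}
    → {clear(b), clear(c), holding(d), on(b,d)}

== RESULT ==
["clear(b)", "clear(c)", "holding(d)", "on(b,d)"]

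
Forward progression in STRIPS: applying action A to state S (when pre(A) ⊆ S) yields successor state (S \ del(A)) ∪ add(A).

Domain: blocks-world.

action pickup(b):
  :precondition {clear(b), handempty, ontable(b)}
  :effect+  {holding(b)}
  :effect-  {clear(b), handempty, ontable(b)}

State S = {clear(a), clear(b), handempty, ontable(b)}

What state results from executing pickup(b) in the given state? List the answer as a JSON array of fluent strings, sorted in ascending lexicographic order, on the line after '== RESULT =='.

Progress:
  pre ⊆ S: {clear(b), handempty, ontable(b)} ⊆ S  — applicable
  S \ del = {clear(a)}
  ∪ add   = {clear(a), holding(b)}

== RESULT ==
["clear(a)", "holding(b)"]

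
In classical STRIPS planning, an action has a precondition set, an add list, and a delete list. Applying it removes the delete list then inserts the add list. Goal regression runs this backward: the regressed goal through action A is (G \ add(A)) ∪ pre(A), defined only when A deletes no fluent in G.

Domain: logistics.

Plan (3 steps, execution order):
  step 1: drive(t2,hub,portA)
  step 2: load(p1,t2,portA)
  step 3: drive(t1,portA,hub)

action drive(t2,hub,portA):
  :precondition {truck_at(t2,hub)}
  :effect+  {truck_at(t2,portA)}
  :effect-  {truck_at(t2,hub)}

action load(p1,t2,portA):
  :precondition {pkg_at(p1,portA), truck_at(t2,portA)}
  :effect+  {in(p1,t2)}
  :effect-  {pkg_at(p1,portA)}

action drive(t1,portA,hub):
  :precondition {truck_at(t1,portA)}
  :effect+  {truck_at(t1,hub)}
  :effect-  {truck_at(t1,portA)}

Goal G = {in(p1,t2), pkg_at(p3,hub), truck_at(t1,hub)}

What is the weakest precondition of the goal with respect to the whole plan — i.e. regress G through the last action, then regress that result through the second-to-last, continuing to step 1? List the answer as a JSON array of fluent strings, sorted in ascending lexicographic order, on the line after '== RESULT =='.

Work backward from the goal:
  through step 3 (drive(t1,portA,hub)): drop {truck_at(t1,hub)}, keep {in(p1,t2), pkg_at(p3,hub)}, require {truck_at(t1,portA)}
    → {in(p1,t2), pkg_at(p3,hub), truck_at(t1,portA)}
  through step 2 (load(p1,t2,portA)): drop {in(p1,t2)}, keep {pkg_at(p3,hub), truck_at(t1,portA)}, require {pkg_at(p1,portA), truck_at(t2,portA)}
    → {pkg_at(p1,portA), pkg_at(p3,hub), truck_at(t1,portA), truck_at(t2,portA)}
  through step 1 (drive(t2,hub,portA)): drop {truck_at(t2,portA)}, keep {pkg_at(p1,portA), pkg_at(p3,hub), truck_at(t1,portA)}, require {truck_at(t2,hub)}
    → {pkg_at(p1,portA), pkg_at(p3,hub), truck_at(t1,portA), truck_at(t2,hub)}

== RESULT ==
["pkg_at(p1,portA)", "pkg_at(p3,hub)", "truck_at(t1,portA)", "truck_at(t2,hub)"]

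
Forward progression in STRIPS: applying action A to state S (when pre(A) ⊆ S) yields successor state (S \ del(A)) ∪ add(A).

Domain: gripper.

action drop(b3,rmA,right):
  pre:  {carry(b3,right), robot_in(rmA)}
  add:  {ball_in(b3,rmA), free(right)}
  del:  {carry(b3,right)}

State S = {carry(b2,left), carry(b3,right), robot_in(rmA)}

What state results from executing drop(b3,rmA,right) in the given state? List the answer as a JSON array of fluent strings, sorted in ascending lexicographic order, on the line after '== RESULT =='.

Progress:
  pre ⊆ S: {carry(b3,right), robot_in(rmA)} ⊆ S  — applicable
  S \ del = {carry(b2,left), robot_in(rmA)}
  ∪ add   = {ball_in(b3,rmA), carry(b2,left), free(right), robot_in(rmA)}

== RESULT ==
["ball_in(b3,rmA)", "carry(b2,left)", "free(right)", "robot_in(rmA)"]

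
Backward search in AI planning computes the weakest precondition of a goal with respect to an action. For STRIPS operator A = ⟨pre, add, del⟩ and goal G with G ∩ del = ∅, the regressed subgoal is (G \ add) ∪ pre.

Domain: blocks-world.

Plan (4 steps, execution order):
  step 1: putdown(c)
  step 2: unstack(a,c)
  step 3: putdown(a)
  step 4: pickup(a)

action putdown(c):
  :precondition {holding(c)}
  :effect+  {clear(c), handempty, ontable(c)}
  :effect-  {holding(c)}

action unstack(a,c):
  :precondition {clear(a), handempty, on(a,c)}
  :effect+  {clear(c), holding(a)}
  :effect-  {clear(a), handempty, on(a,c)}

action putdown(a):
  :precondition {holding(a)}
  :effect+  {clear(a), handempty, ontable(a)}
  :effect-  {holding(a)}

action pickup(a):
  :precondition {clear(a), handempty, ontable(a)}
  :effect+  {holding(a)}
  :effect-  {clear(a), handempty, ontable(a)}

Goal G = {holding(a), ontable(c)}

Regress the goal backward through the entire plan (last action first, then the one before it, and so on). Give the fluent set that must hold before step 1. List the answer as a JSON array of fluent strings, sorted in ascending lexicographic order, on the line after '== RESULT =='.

Regress step by step:
  through step 4 (pickup(a)): drop {holding(a)}, keep {ontable(c)}, require {clear(a), handempty, ontable(a)}
    → {clear(a), handempty, ontable(a), ontable(c)}
  through step 3 (putdown(a)): drop {clear(a), handempty, ontable(a)}, keep {ontable(c)}, require {holding(a)}
    → {holding(a), ontable(c)}
  through step 2 (unstack(a,c)): drop {holding(a)}, keep {ontable(c)}, require {clear(a), handempty, on(a,c)}
    → {clear(a), handempty, on(a,c), ontable(c)}
  through step 1 (putdown(c)): drop {handempty, ontable(c)}, keep {clear(a), on(a,c)}, require {holding(c)}
    → {clear(a), holding(c), on(a,c)}

== RESULT ==
["clear(a)", "holding(c)", "on(a,c)"]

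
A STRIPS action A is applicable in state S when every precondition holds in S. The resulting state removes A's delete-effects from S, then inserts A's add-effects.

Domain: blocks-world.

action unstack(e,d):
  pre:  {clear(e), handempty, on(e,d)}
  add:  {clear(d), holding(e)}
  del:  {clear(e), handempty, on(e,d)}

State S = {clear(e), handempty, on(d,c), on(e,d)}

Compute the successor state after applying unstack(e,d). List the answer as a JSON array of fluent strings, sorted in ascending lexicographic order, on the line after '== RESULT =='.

Progress:
  pre ⊆ S: {clear(e), handempty, on(e,d)} ⊆ S  — applicable
  S \ del = {on(d,c)}
  ∪ add   = {clear(d), holding(e), on(d,c)}

== RESULT ==
["clear(d)", "holding(e)", "on(d,c)"]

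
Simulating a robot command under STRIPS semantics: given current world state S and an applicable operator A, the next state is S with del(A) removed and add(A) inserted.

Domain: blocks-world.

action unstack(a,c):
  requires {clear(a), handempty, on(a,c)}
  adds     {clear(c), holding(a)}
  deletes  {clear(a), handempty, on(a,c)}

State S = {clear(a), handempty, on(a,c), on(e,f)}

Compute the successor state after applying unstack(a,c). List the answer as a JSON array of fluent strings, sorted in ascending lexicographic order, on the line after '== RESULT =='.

Progress:
  pre ⊆ S: {clear(a), handempty, on(a,c)} ⊆ S  — applicable
  S \ del = {on(e,f)}
  ∪ add   = {clear(c), holding(a), on(e,f)}

== RESULT ==
["clear(c)", "holding(a)", "on(e,f)"]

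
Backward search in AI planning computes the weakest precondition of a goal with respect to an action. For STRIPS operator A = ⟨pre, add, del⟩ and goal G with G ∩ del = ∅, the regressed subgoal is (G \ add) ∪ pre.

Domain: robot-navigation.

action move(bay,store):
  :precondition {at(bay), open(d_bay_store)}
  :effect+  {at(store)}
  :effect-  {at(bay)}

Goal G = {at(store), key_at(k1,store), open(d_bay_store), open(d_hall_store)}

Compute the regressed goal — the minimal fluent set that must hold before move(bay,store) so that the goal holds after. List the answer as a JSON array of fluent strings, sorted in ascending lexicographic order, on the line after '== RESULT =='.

Compute (G \ add) ∪ pre:
  G ∩ del = {}  (empty — regression defined)
  G \ add = {at(store), key_at(k1,store), open(d_bay_store), open(d_hall_store)} \ {at(store)} = {key_at(k1,store), open(d_bay_store), open(d_hall_store)}
  ∪ pre   = {key_at(k1,store), open(d_bay_store), open(d_hall_store)} ∪ {at(bay), open(d_bay_store)}
          = {at(bay), key_at(k1,store), open(d_bay_store), open(d_hall_store)}

== RESULT ==
["at(bay)", "key_at(k1,store)", "open(d_bay_store)", "open(d_hall_store)"]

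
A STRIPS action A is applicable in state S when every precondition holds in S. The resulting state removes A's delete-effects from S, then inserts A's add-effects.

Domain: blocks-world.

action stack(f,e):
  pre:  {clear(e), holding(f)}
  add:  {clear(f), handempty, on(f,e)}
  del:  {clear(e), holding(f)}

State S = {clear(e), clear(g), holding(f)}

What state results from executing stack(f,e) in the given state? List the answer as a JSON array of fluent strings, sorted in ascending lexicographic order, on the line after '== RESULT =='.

Progress:
  pre ⊆ S: {clear(e), holding(f)} ⊆ S  — applicable
  S \ del = {clear(g)}
  ∪ add   = {clear(f), clear(g), handempty, on(f,e)}

== RESULT ==
["clear(f)", "clear(g)", "handempty", "on(f,e)"]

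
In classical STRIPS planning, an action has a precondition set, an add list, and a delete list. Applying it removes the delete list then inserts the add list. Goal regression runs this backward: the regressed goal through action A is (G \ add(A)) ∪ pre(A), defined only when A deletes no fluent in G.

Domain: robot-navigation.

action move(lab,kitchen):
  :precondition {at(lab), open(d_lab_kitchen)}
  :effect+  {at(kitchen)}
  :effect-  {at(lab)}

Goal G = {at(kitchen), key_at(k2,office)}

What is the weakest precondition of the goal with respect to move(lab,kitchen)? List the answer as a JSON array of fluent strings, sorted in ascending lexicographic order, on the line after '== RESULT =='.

Compute (G \ add) ∪ pre:
  G ∩ del = {}  (empty — regression defined)
  G \ add = {at(kitchen), key_at(k2,office)} \ {at(kitchen)} = {key_at(k2,office)}
  ∪ pre   = {key_at(k2,office)} ∪ {at(lab), open(d_lab_kitchen)}
          = {at(lab), key_at(k2,office), open(d_lab_kitchen)}

== RESULT ==
["at(lab)", "key_at(k2,office)", "open(d_lab_kitchen)"]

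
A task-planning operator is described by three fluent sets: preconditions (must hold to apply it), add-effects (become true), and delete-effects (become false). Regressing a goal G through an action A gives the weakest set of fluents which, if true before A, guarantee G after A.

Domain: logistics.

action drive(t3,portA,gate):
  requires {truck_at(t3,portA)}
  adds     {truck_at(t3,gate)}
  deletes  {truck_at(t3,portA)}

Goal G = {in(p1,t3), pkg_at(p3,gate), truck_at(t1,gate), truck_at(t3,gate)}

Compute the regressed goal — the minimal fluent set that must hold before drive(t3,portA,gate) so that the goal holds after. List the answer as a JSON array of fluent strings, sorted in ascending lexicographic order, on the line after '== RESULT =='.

Compute (G \ add) ∪ pre:
  G ∩ del = {}  (empty — regression defined)
  G \ add = {in(p1,t3), pkg_at(p3,gate), truck_at(t1,gate), truck_at(t3,gate)} \ {truck_at(t3,gate)} = {in(p1,t3), pkg_at(p3,gate), truck_at(t1,gate)}
  ∪ pre   = {in(p1,t3), pkg_at(p3,gate), truck_at(t1,gate)} ∪ {truck_at(t3,portA)}
          = {in(p1,t3), pkg_at(p3,gate), truck_at(t1,gate), truck_at(t3,portA)}

== RESULT ==
["in(p1,t3)", "pkg_at(p3,gate)", "truck_at(t1,gate)", "truck_at(t3,portA)"]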